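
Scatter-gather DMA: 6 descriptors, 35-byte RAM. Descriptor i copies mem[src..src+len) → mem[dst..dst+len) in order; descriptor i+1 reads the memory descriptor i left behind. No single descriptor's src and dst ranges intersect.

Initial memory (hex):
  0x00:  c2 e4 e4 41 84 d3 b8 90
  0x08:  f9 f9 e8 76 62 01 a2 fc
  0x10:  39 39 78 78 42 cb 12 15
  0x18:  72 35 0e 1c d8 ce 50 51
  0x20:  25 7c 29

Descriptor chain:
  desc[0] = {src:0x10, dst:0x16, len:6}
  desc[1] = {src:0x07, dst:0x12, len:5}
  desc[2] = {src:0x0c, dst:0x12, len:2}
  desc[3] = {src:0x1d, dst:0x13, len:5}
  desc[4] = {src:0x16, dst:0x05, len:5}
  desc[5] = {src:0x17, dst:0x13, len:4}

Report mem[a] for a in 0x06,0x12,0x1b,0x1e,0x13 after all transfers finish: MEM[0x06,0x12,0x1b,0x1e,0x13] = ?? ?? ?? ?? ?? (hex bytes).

MEM[0x06,0x12,0x1b,0x1e,0x13] = 7c 62 cb 50 7c

  after D0: wrote 6B at 0x16 = 3939787842cb
  after D1: wrote 5B at 0x12 = 90f9f9e876
  after D2: wrote 2B at 0x12 = 6201
  after D3: wrote 5B at 0x13 = ce5051257c
  after D4: wrote 5B at 0x05 = 257c787842
  after D5: wrote 4B at 0x13 = 7c787842
query mem[0x06]=0x7c, mem[0x12]=0x62, mem[0x1b]=0xcb, mem[0x1e]=0x50, mem[0x13]=0x7c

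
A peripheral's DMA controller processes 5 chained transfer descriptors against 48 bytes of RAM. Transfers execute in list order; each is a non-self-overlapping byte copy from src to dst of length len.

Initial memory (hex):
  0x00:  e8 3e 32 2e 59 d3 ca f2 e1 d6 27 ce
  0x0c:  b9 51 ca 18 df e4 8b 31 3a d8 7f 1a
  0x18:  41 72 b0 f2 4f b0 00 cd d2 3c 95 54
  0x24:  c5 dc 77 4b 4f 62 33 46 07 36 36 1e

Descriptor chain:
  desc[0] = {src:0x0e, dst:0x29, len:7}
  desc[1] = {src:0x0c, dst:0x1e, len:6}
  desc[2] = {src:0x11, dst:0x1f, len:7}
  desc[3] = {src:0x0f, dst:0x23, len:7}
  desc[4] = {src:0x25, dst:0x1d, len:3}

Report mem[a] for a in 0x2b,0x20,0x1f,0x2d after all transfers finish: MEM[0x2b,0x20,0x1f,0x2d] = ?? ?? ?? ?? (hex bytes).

MEM[0x2b,0x20,0x1f,0x2d] = df 8b 31 8b

#0 dst[0x29+7] := {0xca,0x18,0xdf,0xe4,0x8b,0x31,0x3a}
#1 dst[0x1e+6] := {0xb9,0x51,0xca,0x18,0xdf,0xe4}
#2 dst[0x1f+7] := {0xe4,0x8b,0x31,0x3a,0xd8,0x7f,0x1a}
#3 dst[0x23+7] := {0x18,0xdf,0xe4,0x8b,0x31,0x3a,0xd8}
#4 dst[0x1d+3] := {0xe4,0x8b,0x31}
query mem[0x2b]=0xdf, mem[0x20]=0x8b, mem[0x1f]=0x31, mem[0x2d]=0x8b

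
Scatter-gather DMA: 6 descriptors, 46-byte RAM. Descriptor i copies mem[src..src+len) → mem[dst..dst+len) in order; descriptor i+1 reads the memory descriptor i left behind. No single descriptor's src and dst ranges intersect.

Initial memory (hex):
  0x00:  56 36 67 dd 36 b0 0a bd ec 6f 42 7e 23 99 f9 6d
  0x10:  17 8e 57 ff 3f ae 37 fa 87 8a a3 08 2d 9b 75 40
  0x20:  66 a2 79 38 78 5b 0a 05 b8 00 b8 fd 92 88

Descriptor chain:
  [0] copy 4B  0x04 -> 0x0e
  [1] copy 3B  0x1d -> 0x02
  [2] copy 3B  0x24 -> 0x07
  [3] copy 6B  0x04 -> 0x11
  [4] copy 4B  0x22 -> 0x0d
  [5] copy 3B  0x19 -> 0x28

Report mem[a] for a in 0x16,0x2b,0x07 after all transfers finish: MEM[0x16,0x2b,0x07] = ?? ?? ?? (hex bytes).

MEM[0x16,0x2b,0x07] = 0a fd 78

[0] 0x04->0x0e len=4 : 36 b0 0a bd
[1] 0x1d->0x02 len=3 : 9b 75 40
[2] 0x24->0x07 len=3 : 78 5b 0a
[3] 0x04->0x11 len=6 : 40 b0 0a 78 5b 0a
[4] 0x22->0x0d len=4 : 79 38 78 5b
[5] 0x19->0x28 len=3 : 8a a3 08
query mem[0x16]=0x0a, mem[0x2b]=0xfd, mem[0x07]=0x78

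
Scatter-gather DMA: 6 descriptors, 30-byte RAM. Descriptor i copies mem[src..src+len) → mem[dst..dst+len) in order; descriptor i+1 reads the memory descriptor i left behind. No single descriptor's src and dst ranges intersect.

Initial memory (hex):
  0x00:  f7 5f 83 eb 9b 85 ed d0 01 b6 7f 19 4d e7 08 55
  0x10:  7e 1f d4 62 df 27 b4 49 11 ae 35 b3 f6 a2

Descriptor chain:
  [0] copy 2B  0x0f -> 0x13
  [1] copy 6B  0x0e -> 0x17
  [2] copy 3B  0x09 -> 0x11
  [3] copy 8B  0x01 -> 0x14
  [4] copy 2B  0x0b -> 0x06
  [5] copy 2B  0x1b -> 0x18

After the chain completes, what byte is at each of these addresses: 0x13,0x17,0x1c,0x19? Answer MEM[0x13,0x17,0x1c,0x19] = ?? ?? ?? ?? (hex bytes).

[0] 0x0f->0x13 len=2 : 55 7e
[1] 0x0e->0x17 len=6 : 08 55 7e 1f d4 55
[2] 0x09->0x11 len=3 : b6 7f 19
[3] 0x01->0x14 len=8 : 5f 83 eb 9b 85 ed d0 01
[4] 0x0b->0x06 len=2 : 19 4d
[5] 0x1b->0x18 len=2 : 01 55
query mem[0x13]=0x19, mem[0x17]=0x9b, mem[0x1c]=0x55, mem[0x19]=0x55

MEM[0x13,0x17,0x1c,0x19] = 19 9b 55 55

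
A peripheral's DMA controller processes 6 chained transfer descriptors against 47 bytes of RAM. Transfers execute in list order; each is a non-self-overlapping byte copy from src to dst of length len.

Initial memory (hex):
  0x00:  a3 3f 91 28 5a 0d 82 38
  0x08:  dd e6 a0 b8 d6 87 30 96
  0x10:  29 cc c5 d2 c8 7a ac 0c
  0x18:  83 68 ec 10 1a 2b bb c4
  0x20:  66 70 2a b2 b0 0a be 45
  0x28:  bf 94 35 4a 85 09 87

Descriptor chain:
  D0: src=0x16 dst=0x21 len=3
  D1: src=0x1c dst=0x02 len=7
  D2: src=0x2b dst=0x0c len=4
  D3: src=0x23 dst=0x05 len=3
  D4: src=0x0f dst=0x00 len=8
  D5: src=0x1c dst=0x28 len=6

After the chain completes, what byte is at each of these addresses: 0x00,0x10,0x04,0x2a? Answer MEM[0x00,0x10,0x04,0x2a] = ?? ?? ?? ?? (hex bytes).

  after D0: wrote 3B at 0x21 = ac0c83
  after D1: wrote 7B at 0x02 = 1a2bbbc466ac0c
  after D2: wrote 4B at 0x0c = 4a850987
  after D3: wrote 3B at 0x05 = 83b00a
  after D4: wrote 8B at 0x00 = 8729ccc5d2c87aac
  after D5: wrote 6B at 0x28 = 1a2bbbc466ac
query mem[0x00]=0x87, mem[0x10]=0x29, mem[0x04]=0xd2, mem[0x2a]=0xbb

MEM[0x00,0x10,0x04,0x2a] = 87 29 d2 bb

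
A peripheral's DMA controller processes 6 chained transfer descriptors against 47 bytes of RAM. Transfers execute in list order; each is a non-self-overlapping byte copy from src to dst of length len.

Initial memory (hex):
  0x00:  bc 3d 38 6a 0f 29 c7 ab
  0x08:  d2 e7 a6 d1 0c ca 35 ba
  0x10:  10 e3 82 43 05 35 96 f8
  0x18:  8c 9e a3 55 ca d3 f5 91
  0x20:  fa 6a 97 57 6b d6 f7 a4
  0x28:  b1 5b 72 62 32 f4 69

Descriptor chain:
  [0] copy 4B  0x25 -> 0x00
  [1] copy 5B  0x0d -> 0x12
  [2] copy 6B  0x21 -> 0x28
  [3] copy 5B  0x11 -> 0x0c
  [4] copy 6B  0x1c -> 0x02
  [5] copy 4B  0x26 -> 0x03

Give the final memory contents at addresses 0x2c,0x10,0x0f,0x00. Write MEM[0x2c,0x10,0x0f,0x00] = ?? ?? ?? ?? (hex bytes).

MEM[0x2c,0x10,0x0f,0x00] = d6 10 ba d6

D0: mem[0x00..0x03] <- [d6 f7 a4 b1]
D1: mem[0x12..0x16] <- [ca 35 ba 10 e3]
D2: mem[0x28..0x2d] <- [6a 97 57 6b d6 f7]
D3: mem[0x0c..0x10] <- [e3 ca 35 ba 10]
D4: mem[0x02..0x07] <- [ca d3 f5 91 fa 6a]
D5: mem[0x03..0x06] <- [f7 a4 6a 97]
query mem[0x2c]=0xd6, mem[0x10]=0x10, mem[0x0f]=0xba, mem[0x00]=0xd6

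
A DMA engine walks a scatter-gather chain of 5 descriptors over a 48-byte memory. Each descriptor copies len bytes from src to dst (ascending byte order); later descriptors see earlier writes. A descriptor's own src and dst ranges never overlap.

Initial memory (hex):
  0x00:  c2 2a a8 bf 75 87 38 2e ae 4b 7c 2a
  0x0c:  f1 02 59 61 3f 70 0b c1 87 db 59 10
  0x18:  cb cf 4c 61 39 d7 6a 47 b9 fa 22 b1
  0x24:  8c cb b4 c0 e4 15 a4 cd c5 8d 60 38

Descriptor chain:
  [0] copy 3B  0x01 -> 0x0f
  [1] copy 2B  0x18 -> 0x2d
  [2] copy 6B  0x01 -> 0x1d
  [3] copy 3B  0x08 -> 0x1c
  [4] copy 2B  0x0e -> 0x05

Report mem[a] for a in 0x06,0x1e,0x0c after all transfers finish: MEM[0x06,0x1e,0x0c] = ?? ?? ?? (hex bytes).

MEM[0x06,0x1e,0x0c] = 2a 7c f1

  after D0: wrote 3B at 0x0f = 2aa8bf
  after D1: wrote 2B at 0x2d = cbcf
  after D2: wrote 6B at 0x1d = 2aa8bf758738
  after D3: wrote 3B at 0x1c = ae4b7c
  after D4: wrote 2B at 0x05 = 592a
query mem[0x06]=0x2a, mem[0x1e]=0x7c, mem[0x0c]=0xf1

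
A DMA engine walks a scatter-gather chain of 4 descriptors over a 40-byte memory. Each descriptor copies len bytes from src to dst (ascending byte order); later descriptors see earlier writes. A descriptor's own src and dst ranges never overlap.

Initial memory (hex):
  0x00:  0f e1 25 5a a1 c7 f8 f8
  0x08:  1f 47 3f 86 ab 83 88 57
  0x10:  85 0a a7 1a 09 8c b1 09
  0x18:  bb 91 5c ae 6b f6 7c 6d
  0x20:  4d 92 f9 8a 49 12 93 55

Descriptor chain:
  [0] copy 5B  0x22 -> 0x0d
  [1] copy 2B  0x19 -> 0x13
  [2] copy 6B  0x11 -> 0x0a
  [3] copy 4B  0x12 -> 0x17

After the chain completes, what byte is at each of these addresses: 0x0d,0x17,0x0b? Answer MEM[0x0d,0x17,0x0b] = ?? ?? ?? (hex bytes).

MEM[0x0d,0x17,0x0b] = 5c a7 a7

  after D0: wrote 5B at 0x0d = f98a491293
  after D1: wrote 2B at 0x13 = 915c
  after D2: wrote 6B at 0x0a = 93a7915c8cb1
  after D3: wrote 4B at 0x17 = a7915c8c
query mem[0x0d]=0x5c, mem[0x17]=0xa7, mem[0x0b]=0xa7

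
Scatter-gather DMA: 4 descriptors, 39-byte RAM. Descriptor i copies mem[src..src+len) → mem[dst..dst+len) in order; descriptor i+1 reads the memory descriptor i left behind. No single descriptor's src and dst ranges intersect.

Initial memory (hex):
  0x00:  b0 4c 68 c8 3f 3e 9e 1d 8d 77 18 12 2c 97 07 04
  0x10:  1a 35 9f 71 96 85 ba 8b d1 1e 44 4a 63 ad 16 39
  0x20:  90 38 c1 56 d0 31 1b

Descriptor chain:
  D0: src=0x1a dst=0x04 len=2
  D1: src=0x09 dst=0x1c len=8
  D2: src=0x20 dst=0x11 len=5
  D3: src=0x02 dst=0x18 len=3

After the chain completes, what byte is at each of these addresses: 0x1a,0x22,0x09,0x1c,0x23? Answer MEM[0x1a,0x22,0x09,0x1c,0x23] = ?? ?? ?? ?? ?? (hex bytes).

MEM[0x1a,0x22,0x09,0x1c,0x23] = 44 04 77 77 1a

#0 dst[0x04+2] := {0x44,0x4a}
#1 dst[0x1c+8] := {0x77,0x18,0x12,0x2c,0x97,0x07,0x04,0x1a}
#2 dst[0x11+5] := {0x97,0x07,0x04,0x1a,0xd0}
#3 dst[0x18+3] := {0x68,0xc8,0x44}
query mem[0x1a]=0x44, mem[0x22]=0x04, mem[0x09]=0x77, mem[0x1c]=0x77, mem[0x23]=0x1a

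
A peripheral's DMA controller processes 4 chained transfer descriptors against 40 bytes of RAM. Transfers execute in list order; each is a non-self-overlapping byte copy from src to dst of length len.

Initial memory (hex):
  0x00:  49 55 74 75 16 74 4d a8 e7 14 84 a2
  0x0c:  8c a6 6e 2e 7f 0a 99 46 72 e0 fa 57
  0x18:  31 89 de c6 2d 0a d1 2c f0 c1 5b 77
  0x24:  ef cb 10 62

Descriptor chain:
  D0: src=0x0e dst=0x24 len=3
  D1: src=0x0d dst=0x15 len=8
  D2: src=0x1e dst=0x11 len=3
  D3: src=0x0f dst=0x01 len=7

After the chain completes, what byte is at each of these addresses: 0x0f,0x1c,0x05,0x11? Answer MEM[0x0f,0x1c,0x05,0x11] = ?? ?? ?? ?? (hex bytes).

MEM[0x0f,0x1c,0x05,0x11] = 2e 72 f0 d1

  after D0: wrote 3B at 0x24 = 6e2e7f
  after D1: wrote 8B at 0x15 = a66e2e7f0a994672
  after D2: wrote 3B at 0x11 = d12cf0
  after D3: wrote 7B at 0x01 = 2e7fd12cf072a6
query mem[0x0f]=0x2e, mem[0x1c]=0x72, mem[0x05]=0xf0, mem[0x11]=0xd1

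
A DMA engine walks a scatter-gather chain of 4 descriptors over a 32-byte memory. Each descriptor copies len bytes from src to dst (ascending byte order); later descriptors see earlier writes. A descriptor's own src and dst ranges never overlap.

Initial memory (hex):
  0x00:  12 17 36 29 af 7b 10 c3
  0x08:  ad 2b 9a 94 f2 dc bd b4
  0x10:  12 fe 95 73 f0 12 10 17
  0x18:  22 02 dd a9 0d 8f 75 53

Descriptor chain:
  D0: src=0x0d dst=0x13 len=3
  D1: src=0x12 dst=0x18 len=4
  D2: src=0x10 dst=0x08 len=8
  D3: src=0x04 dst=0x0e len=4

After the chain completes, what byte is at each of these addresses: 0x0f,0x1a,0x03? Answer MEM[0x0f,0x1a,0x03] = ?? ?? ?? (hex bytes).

MEM[0x0f,0x1a,0x03] = 7b bd 29

#0 dst[0x13+3] := {0xdc,0xbd,0xb4}
#1 dst[0x18+4] := {0x95,0xdc,0xbd,0xb4}
#2 dst[0x08+8] := {0x12,0xfe,0x95,0xdc,0xbd,0xb4,0x10,0x17}
#3 dst[0x0e+4] := {0xaf,0x7b,0x10,0xc3}
query mem[0x0f]=0x7b, mem[0x1a]=0xbd, mem[0x03]=0x29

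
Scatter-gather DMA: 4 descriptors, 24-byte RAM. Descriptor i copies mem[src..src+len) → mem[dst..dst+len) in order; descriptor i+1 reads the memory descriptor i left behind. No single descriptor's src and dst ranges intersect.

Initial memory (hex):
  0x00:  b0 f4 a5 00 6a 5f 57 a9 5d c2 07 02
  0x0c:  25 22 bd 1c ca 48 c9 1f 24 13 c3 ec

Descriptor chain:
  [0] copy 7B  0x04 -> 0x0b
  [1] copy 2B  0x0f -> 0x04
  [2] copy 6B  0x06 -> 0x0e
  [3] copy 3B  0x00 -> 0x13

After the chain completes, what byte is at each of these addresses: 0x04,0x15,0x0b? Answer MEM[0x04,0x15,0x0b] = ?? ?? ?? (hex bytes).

MEM[0x04,0x15,0x0b] = 5d a5 6a

[0] 0x04->0x0b len=7 : 6a 5f 57 a9 5d c2 07
[1] 0x0f->0x04 len=2 : 5d c2
[2] 0x06->0x0e len=6 : 57 a9 5d c2 07 6a
[3] 0x00->0x13 len=3 : b0 f4 a5
query mem[0x04]=0x5d, mem[0x15]=0xa5, mem[0x0b]=0x6a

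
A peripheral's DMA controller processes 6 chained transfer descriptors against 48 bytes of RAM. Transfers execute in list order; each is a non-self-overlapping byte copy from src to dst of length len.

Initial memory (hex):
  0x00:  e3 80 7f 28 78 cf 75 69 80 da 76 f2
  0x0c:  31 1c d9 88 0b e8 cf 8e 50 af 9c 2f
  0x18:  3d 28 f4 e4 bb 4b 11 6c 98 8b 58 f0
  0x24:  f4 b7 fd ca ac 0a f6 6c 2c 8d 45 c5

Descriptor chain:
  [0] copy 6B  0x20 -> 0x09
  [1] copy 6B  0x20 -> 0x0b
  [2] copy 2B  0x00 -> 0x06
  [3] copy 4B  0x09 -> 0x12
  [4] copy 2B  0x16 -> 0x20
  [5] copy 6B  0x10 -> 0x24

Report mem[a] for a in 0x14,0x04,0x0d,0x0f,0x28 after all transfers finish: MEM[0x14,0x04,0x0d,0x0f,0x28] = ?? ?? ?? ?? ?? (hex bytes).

[0] 0x20->0x09 len=6 : 98 8b 58 f0 f4 b7
[1] 0x20->0x0b len=6 : 98 8b 58 f0 f4 b7
[2] 0x00->0x06 len=2 : e3 80
[3] 0x09->0x12 len=4 : 98 8b 98 8b
[4] 0x16->0x20 len=2 : 9c 2f
[5] 0x10->0x24 len=6 : b7 e8 98 8b 98 8b
query mem[0x14]=0x98, mem[0x04]=0x78, mem[0x0d]=0x58, mem[0x0f]=0xf4, mem[0x28]=0x98

MEM[0x14,0x04,0x0d,0x0f,0x28] = 98 78 58 f4 98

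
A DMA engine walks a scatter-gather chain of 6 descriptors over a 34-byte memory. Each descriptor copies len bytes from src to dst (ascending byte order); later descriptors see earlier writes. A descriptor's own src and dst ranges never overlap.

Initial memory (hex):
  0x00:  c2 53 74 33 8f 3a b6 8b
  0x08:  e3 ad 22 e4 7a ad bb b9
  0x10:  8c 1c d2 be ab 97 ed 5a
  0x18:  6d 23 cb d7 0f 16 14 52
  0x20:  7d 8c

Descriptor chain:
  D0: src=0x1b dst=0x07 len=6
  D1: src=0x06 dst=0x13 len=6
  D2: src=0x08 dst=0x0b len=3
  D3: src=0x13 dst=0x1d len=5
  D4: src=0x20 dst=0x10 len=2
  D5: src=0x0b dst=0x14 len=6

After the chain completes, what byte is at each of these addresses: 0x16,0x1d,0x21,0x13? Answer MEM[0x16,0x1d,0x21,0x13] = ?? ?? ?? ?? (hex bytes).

MEM[0x16,0x1d,0x21,0x13] = 14 b6 14 b6

  after D0: wrote 6B at 0x07 = d70f1614527d
  after D1: wrote 6B at 0x13 = b6d70f161452
  after D2: wrote 3B at 0x0b = 0f1614
  after D3: wrote 5B at 0x1d = b6d70f1614
  after D4: wrote 2B at 0x10 = 1614
  after D5: wrote 6B at 0x14 = 0f1614bbb916
query mem[0x16]=0x14, mem[0x1d]=0xb6, mem[0x21]=0x14, mem[0x13]=0xb6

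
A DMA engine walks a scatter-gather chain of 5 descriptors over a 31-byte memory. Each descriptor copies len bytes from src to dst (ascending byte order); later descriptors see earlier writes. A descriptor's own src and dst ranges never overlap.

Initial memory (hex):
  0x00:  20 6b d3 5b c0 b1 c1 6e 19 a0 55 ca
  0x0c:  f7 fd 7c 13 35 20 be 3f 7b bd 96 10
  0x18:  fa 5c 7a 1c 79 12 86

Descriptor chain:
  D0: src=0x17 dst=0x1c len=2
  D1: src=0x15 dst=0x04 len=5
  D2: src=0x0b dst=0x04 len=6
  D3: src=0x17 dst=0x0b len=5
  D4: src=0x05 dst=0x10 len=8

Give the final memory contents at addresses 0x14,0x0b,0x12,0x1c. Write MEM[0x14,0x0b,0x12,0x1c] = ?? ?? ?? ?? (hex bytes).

  after D0: wrote 2B at 0x1c = 10fa
  after D1: wrote 5B at 0x04 = bd9610fa5c
  after D2: wrote 6B at 0x04 = caf7fd7c1335
  after D3: wrote 5B at 0x0b = 10fa5c7a1c
  after D4: wrote 8B at 0x10 = f7fd7c13355510fa
query mem[0x14]=0x35, mem[0x0b]=0x10, mem[0x12]=0x7c, mem[0x1c]=0x10

MEM[0x14,0x0b,0x12,0x1c] = 35 10 7c 10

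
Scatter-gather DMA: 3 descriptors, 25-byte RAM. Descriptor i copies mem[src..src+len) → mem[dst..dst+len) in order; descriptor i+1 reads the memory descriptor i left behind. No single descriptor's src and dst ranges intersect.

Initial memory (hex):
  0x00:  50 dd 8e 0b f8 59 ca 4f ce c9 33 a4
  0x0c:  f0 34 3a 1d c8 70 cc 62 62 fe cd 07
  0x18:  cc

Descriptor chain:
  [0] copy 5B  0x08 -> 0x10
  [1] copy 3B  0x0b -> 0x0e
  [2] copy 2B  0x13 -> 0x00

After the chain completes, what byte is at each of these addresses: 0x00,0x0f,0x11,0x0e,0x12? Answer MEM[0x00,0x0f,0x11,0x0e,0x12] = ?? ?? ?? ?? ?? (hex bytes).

MEM[0x00,0x0f,0x11,0x0e,0x12] = a4 f0 c9 a4 33

D0: mem[0x10..0x14] <- [ce c9 33 a4 f0]
D1: mem[0x0e..0x10] <- [a4 f0 34]
D2: mem[0x00..0x01] <- [a4 f0]
query mem[0x00]=0xa4, mem[0x0f]=0xf0, mem[0x11]=0xc9, mem[0x0e]=0xa4, mem[0x12]=0x33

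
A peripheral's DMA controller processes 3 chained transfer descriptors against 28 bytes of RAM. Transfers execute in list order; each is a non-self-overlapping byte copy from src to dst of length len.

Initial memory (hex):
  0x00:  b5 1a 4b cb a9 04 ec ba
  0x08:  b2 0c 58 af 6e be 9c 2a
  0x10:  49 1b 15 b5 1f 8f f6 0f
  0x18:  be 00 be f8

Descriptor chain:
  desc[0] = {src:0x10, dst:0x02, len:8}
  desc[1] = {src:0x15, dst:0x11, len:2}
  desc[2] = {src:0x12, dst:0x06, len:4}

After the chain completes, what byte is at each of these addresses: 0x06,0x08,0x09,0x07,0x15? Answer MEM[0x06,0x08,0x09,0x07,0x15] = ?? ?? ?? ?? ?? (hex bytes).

#0 dst[0x02+8] := {0x49,0x1b,0x15,0xb5,0x1f,0x8f,0xf6,0x0f}
#1 dst[0x11+2] := {0x8f,0xf6}
#2 dst[0x06+4] := {0xf6,0xb5,0x1f,0x8f}
query mem[0x06]=0xf6, mem[0x08]=0x1f, mem[0x09]=0x8f, mem[0x07]=0xb5, mem[0x15]=0x8f

MEM[0x06,0x08,0x09,0x07,0x15] = f6 1f 8f b5 8f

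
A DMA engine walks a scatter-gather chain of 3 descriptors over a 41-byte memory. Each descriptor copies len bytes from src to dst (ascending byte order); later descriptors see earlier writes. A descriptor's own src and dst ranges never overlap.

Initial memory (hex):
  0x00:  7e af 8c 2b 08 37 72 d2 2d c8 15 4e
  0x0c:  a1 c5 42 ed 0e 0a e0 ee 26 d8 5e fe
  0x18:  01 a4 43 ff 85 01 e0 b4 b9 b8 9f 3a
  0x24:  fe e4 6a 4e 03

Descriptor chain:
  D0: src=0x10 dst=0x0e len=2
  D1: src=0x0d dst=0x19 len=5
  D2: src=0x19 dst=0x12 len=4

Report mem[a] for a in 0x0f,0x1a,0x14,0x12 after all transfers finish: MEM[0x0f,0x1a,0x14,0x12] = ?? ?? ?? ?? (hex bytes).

  after D0: wrote 2B at 0x0e = 0e0a
  after D1: wrote 5B at 0x19 = c50e0a0e0a
  after D2: wrote 4B at 0x12 = c50e0a0e
query mem[0x0f]=0x0a, mem[0x1a]=0x0e, mem[0x14]=0x0a, mem[0x12]=0xc5

MEM[0x0f,0x1a,0x14,0x12] = 0a 0e 0a c5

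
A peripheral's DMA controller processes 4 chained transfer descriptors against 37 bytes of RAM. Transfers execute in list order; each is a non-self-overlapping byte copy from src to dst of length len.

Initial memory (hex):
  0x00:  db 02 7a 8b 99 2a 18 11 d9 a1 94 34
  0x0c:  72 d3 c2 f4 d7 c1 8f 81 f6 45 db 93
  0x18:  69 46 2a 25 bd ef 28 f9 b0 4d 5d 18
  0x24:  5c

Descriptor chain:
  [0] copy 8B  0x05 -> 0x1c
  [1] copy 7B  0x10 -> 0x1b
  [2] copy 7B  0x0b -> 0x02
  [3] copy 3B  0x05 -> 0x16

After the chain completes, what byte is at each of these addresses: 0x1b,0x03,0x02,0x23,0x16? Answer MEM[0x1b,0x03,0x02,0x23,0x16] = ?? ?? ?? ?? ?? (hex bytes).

D0: mem[0x1c..0x23] <- [2a 18 11 d9 a1 94 34 72]
D1: mem[0x1b..0x21] <- [d7 c1 8f 81 f6 45 db]
D2: mem[0x02..0x08] <- [34 72 d3 c2 f4 d7 c1]
D3: mem[0x16..0x18] <- [c2 f4 d7]
query mem[0x1b]=0xd7, mem[0x03]=0x72, mem[0x02]=0x34, mem[0x23]=0x72, mem[0x16]=0xc2

MEM[0x1b,0x03,0x02,0x23,0x16] = d7 72 34 72 c2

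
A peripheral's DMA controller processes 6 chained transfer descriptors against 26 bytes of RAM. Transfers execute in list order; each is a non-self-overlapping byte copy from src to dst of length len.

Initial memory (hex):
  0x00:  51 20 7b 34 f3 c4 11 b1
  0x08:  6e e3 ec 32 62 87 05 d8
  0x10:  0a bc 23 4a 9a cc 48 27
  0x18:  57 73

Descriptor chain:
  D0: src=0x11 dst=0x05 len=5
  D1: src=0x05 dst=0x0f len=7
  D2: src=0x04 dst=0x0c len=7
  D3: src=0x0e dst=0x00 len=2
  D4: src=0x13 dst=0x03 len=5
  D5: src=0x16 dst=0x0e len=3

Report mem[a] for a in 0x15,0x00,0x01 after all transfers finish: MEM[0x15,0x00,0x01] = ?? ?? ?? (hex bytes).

MEM[0x15,0x00,0x01] = 32 23 4a

#0 dst[0x05+5] := {0xbc,0x23,0x4a,0x9a,0xcc}
#1 dst[0x0f+7] := {0xbc,0x23,0x4a,0x9a,0xcc,0xec,0x32}
#2 dst[0x0c+7] := {0xf3,0xbc,0x23,0x4a,0x9a,0xcc,0xec}
#3 dst[0x00+2] := {0x23,0x4a}
#4 dst[0x03+5] := {0xcc,0xec,0x32,0x48,0x27}
#5 dst[0x0e+3] := {0x48,0x27,0x57}
query mem[0x15]=0x32, mem[0x00]=0x23, mem[0x01]=0x4a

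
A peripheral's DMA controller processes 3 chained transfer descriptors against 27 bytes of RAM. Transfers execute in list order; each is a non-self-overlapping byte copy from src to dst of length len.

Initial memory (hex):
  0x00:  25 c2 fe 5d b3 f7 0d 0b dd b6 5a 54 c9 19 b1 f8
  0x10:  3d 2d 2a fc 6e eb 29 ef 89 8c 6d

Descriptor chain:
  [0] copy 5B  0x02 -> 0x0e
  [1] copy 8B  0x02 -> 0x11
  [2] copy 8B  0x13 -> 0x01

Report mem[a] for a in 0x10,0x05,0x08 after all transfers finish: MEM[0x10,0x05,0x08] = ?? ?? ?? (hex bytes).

MEM[0x10,0x05,0x08] = b3 dd 6d

[0] 0x02->0x0e len=5 : fe 5d b3 f7 0d
[1] 0x02->0x11 len=8 : fe 5d b3 f7 0d 0b dd b6
[2] 0x13->0x01 len=8 : b3 f7 0d 0b dd b6 8c 6d
query mem[0x10]=0xb3, mem[0x05]=0xdd, mem[0x08]=0x6d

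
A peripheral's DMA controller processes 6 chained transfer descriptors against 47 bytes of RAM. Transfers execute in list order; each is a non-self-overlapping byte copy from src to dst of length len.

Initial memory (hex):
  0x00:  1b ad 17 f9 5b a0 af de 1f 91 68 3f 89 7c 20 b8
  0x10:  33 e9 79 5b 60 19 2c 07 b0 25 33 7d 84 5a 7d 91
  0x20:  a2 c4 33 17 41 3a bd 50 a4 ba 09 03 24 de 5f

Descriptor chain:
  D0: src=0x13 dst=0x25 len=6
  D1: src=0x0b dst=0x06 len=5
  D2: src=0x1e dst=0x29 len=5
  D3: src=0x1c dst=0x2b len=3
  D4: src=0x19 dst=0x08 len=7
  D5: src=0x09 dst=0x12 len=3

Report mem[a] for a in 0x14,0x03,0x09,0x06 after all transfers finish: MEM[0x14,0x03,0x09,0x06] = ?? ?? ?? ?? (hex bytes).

D0: mem[0x25..0x2a] <- [5b 60 19 2c 07 b0]
D1: mem[0x06..0x0a] <- [3f 89 7c 20 b8]
D2: mem[0x29..0x2d] <- [7d 91 a2 c4 33]
D3: mem[0x2b..0x2d] <- [84 5a 7d]
D4: mem[0x08..0x0e] <- [25 33 7d 84 5a 7d 91]
D5: mem[0x12..0x14] <- [33 7d 84]
query mem[0x14]=0x84, mem[0x03]=0xf9, mem[0x09]=0x33, mem[0x06]=0x3f

MEM[0x14,0x03,0x09,0x06] = 84 f9 33 3f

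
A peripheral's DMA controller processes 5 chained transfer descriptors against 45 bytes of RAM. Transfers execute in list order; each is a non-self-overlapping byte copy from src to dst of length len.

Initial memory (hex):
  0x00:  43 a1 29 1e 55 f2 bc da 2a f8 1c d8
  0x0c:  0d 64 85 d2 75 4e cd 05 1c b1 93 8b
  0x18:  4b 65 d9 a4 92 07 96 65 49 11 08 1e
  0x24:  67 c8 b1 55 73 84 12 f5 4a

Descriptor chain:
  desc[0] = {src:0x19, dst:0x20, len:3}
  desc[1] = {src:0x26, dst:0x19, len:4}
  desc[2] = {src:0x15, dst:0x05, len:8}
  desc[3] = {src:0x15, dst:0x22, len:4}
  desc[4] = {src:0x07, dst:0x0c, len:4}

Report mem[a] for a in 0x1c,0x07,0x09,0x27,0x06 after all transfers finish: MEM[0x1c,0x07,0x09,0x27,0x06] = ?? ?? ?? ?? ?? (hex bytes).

MEM[0x1c,0x07,0x09,0x27,0x06] = 84 8b b1 55 93

[0] 0x19->0x20 len=3 : 65 d9 a4
[1] 0x26->0x19 len=4 : b1 55 73 84
[2] 0x15->0x05 len=8 : b1 93 8b 4b b1 55 73 84
[3] 0x15->0x22 len=4 : b1 93 8b 4b
[4] 0x07->0x0c len=4 : 8b 4b b1 55
query mem[0x1c]=0x84, mem[0x07]=0x8b, mem[0x09]=0xb1, mem[0x27]=0x55, mem[0x06]=0x93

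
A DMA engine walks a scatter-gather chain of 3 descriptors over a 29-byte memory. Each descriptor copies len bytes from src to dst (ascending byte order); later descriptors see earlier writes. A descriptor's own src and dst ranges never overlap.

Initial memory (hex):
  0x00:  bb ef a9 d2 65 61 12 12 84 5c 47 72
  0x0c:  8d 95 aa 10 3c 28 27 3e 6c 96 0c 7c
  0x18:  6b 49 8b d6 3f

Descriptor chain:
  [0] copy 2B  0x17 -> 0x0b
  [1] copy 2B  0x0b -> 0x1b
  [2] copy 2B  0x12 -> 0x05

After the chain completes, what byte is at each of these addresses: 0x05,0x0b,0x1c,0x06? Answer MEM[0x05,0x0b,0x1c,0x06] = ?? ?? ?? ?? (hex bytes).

MEM[0x05,0x0b,0x1c,0x06] = 27 7c 6b 3e

#0 dst[0x0b+2] := {0x7c,0x6b}
#1 dst[0x1b+2] := {0x7c,0x6b}
#2 dst[0x05+2] := {0x27,0x3e}
query mem[0x05]=0x27, mem[0x0b]=0x7c, mem[0x1c]=0x6b, mem[0x06]=0x3e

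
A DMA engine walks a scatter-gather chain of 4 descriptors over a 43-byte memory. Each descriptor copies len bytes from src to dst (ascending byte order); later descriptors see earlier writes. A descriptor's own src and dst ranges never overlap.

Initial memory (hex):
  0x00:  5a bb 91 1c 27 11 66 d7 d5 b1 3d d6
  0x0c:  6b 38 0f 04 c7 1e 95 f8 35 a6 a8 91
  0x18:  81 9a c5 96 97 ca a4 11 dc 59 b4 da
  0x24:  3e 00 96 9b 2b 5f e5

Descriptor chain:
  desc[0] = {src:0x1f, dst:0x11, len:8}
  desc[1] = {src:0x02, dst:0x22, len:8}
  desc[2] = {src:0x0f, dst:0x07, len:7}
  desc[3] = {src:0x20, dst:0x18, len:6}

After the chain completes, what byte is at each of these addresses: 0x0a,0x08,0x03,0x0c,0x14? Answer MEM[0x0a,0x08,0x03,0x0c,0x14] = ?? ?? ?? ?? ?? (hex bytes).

MEM[0x0a,0x08,0x03,0x0c,0x14] = dc c7 1c b4 b4

[0] 0x1f->0x11 len=8 : 11 dc 59 b4 da 3e 00 96
[1] 0x02->0x22 len=8 : 91 1c 27 11 66 d7 d5 b1
[2] 0x0f->0x07 len=7 : 04 c7 11 dc 59 b4 da
[3] 0x20->0x18 len=6 : dc 59 91 1c 27 11
query mem[0x0a]=0xdc, mem[0x08]=0xc7, mem[0x03]=0x1c, mem[0x0c]=0xb4, mem[0x14]=0xb4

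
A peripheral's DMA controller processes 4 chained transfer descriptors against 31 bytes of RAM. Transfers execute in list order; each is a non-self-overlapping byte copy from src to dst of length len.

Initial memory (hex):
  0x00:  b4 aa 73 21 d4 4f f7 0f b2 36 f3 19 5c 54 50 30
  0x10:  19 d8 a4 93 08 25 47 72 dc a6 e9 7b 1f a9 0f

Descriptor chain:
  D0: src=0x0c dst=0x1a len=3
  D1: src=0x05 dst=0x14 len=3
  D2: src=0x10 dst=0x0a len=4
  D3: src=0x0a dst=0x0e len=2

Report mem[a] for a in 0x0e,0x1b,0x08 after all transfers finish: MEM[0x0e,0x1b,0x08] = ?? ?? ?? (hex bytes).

  after D0: wrote 3B at 0x1a = 5c5450
  after D1: wrote 3B at 0x14 = 4ff70f
  after D2: wrote 4B at 0x0a = 19d8a493
  after D3: wrote 2B at 0x0e = 19d8
query mem[0x0e]=0x19, mem[0x1b]=0x54, mem[0x08]=0xb2

MEM[0x0e,0x1b,0x08] = 19 54 b2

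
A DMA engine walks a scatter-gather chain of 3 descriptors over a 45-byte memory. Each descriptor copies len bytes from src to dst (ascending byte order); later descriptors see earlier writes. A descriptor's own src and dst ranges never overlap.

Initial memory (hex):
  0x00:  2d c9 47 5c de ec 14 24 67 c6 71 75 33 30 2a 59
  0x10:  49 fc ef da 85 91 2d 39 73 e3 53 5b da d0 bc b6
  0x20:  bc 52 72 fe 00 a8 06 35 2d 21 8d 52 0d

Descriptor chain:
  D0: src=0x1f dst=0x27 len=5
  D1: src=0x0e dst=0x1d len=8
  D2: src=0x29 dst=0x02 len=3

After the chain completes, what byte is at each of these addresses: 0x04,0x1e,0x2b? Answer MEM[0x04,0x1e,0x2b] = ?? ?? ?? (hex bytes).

MEM[0x04,0x1e,0x2b] = fe 59 fe

[0] 0x1f->0x27 len=5 : b6 bc 52 72 fe
[1] 0x0e->0x1d len=8 : 2a 59 49 fc ef da 85 91
[2] 0x29->0x02 len=3 : 52 72 fe
query mem[0x04]=0xfe, mem[0x1e]=0x59, mem[0x2b]=0xfe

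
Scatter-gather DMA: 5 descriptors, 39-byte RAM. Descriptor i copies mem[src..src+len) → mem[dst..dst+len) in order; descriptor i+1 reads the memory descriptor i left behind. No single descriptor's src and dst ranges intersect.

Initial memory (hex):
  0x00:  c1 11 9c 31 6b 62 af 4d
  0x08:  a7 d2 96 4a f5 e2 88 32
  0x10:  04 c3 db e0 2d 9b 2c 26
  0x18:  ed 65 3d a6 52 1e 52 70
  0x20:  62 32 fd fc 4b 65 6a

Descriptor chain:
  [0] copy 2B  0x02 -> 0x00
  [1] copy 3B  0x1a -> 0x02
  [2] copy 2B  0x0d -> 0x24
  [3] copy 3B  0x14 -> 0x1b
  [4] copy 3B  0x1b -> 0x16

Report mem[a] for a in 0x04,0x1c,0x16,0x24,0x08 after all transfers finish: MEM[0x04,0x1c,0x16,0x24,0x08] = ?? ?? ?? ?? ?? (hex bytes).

MEM[0x04,0x1c,0x16,0x24,0x08] = 52 9b 2d e2 a7

D0: mem[0x00..0x01] <- [9c 31]
D1: mem[0x02..0x04] <- [3d a6 52]
D2: mem[0x24..0x25] <- [e2 88]
D3: mem[0x1b..0x1d] <- [2d 9b 2c]
D4: mem[0x16..0x18] <- [2d 9b 2c]
query mem[0x04]=0x52, mem[0x1c]=0x9b, mem[0x16]=0x2d, mem[0x24]=0xe2, mem[0x08]=0xa7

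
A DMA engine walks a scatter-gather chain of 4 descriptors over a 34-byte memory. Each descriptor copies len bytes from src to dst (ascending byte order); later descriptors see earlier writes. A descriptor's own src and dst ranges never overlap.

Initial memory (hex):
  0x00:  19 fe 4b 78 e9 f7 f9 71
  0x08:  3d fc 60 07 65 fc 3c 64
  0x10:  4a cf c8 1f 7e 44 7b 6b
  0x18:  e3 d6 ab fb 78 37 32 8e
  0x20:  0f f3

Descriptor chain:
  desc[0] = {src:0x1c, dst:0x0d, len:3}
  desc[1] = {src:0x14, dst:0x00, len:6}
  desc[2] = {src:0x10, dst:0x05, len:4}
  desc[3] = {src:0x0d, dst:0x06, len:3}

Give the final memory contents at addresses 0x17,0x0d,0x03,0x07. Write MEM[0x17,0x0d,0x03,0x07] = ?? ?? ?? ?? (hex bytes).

MEM[0x17,0x0d,0x03,0x07] = 6b 78 6b 37

[0] 0x1c->0x0d len=3 : 78 37 32
[1] 0x14->0x00 len=6 : 7e 44 7b 6b e3 d6
[2] 0x10->0x05 len=4 : 4a cf c8 1f
[3] 0x0d->0x06 len=3 : 78 37 32
query mem[0x17]=0x6b, mem[0x0d]=0x78, mem[0x03]=0x6b, mem[0x07]=0x37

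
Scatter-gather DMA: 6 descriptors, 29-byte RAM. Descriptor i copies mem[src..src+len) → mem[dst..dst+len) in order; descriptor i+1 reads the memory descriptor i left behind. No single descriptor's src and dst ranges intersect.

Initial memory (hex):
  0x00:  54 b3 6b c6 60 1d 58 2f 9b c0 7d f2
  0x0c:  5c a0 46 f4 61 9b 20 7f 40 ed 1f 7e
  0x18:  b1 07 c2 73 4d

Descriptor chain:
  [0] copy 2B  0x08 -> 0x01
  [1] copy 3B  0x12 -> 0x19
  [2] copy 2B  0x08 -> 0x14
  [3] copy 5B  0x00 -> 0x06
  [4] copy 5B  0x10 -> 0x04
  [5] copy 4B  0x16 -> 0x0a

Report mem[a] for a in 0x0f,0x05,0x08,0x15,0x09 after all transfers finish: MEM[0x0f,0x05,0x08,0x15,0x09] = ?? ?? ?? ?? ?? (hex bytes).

[0] 0x08->0x01 len=2 : 9b c0
[1] 0x12->0x19 len=3 : 20 7f 40
[2] 0x08->0x14 len=2 : 9b c0
[3] 0x00->0x06 len=5 : 54 9b c0 c6 60
[4] 0x10->0x04 len=5 : 61 9b 20 7f 9b
[5] 0x16->0x0a len=4 : 1f 7e b1 20
query mem[0x0f]=0xf4, mem[0x05]=0x9b, mem[0x08]=0x9b, mem[0x15]=0xc0, mem[0x09]=0xc6

MEM[0x0f,0x05,0x08,0x15,0x09] = f4 9b 9b c0 c6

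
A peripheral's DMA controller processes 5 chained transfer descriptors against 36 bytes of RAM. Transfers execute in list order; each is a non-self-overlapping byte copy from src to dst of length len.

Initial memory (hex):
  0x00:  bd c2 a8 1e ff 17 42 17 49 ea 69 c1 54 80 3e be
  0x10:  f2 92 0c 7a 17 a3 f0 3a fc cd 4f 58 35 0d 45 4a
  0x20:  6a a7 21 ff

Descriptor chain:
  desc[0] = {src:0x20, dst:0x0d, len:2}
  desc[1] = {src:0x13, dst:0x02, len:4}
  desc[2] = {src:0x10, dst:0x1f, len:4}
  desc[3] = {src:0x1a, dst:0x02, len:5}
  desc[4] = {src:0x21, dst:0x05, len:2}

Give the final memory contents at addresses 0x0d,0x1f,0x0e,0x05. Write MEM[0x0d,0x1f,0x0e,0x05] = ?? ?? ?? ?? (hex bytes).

MEM[0x0d,0x1f,0x0e,0x05] = 6a f2 a7 0c

  after D0: wrote 2B at 0x0d = 6aa7
  after D1: wrote 4B at 0x02 = 7a17a3f0
  after D2: wrote 4B at 0x1f = f2920c7a
  after D3: wrote 5B at 0x02 = 4f58350d45
  after D4: wrote 2B at 0x05 = 0c7a
query mem[0x0d]=0x6a, mem[0x1f]=0xf2, mem[0x0e]=0xa7, mem[0x05]=0x0c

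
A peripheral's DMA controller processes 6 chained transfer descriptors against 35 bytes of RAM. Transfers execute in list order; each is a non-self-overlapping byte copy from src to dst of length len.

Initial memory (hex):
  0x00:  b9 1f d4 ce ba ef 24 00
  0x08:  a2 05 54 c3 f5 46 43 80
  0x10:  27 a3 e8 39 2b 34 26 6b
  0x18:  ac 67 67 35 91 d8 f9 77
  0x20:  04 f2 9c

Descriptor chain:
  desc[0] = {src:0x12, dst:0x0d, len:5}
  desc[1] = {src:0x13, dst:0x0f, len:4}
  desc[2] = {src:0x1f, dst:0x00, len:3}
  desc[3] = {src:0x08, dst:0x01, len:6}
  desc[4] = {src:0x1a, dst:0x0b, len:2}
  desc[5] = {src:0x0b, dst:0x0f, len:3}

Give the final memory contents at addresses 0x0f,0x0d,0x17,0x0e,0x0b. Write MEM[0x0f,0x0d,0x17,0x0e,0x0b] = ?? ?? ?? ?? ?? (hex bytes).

MEM[0x0f,0x0d,0x17,0x0e,0x0b] = 67 e8 6b 39 67

[0] 0x12->0x0d len=5 : e8 39 2b 34 26
[1] 0x13->0x0f len=4 : 39 2b 34 26
[2] 0x1f->0x00 len=3 : 77 04 f2
[3] 0x08->0x01 len=6 : a2 05 54 c3 f5 e8
[4] 0x1a->0x0b len=2 : 67 35
[5] 0x0b->0x0f len=3 : 67 35 e8
query mem[0x0f]=0x67, mem[0x0d]=0xe8, mem[0x17]=0x6b, mem[0x0e]=0x39, mem[0x0b]=0x67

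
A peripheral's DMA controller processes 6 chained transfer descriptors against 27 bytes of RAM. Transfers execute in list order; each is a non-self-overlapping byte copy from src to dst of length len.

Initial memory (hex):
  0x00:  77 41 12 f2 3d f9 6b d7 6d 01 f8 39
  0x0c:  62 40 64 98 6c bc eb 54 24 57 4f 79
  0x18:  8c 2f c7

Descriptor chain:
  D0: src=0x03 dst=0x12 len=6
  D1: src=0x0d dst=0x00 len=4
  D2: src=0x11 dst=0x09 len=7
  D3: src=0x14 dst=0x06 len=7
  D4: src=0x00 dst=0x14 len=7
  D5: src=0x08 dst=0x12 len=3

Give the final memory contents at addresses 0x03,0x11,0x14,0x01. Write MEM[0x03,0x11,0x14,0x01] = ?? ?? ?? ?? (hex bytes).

#0 dst[0x12+6] := {0xf2,0x3d,0xf9,0x6b,0xd7,0x6d}
#1 dst[0x00+4] := {0x40,0x64,0x98,0x6c}
#2 dst[0x09+7] := {0xbc,0xf2,0x3d,0xf9,0x6b,0xd7,0x6d}
#3 dst[0x06+7] := {0xf9,0x6b,0xd7,0x6d,0x8c,0x2f,0xc7}
#4 dst[0x14+7] := {0x40,0x64,0x98,0x6c,0x3d,0xf9,0xf9}
#5 dst[0x12+3] := {0xd7,0x6d,0x8c}
query mem[0x03]=0x6c, mem[0x11]=0xbc, mem[0x14]=0x8c, mem[0x01]=0x64

MEM[0x03,0x11,0x14,0x01] = 6c bc 8c 64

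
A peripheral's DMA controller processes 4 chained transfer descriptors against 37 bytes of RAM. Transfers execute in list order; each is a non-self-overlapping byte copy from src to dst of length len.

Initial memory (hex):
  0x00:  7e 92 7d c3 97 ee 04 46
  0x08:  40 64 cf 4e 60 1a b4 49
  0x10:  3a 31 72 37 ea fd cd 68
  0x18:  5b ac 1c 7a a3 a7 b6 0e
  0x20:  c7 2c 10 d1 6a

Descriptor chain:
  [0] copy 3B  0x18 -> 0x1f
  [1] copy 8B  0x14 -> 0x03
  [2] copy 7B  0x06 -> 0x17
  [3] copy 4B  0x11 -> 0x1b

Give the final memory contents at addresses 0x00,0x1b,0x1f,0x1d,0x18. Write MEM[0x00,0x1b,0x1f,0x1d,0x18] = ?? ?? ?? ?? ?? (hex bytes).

D0: mem[0x1f..0x21] <- [5b ac 1c]
D1: mem[0x03..0x0a] <- [ea fd cd 68 5b ac 1c 7a]
D2: mem[0x17..0x1d] <- [68 5b ac 1c 7a 4e 60]
D3: mem[0x1b..0x1e] <- [31 72 37 ea]
query mem[0x00]=0x7e, mem[0x1b]=0x31, mem[0x1f]=0x5b, mem[0x1d]=0x37, mem[0x18]=0x5b

MEM[0x00,0x1b,0x1f,0x1d,0x18] = 7e 31 5b 37 5b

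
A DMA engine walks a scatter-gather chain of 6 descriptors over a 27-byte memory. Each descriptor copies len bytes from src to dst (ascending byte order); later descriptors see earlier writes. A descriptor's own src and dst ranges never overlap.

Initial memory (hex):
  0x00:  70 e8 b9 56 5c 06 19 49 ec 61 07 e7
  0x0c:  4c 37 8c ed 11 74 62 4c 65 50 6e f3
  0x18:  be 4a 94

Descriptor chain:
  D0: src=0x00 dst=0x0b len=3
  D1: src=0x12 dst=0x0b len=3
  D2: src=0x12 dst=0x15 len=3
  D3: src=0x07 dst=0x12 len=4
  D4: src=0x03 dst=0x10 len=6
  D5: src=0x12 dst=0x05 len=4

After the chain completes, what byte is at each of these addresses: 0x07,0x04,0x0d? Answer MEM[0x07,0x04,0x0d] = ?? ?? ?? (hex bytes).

  after D0: wrote 3B at 0x0b = 70e8b9
  after D1: wrote 3B at 0x0b = 624c65
  after D2: wrote 3B at 0x15 = 624c65
  after D3: wrote 4B at 0x12 = 49ec6107
  after D4: wrote 6B at 0x10 = 565c061949ec
  after D5: wrote 4B at 0x05 = 061949ec
query mem[0x07]=0x49, mem[0x04]=0x5c, mem[0x0d]=0x65

MEM[0x07,0x04,0x0d] = 49 5c 65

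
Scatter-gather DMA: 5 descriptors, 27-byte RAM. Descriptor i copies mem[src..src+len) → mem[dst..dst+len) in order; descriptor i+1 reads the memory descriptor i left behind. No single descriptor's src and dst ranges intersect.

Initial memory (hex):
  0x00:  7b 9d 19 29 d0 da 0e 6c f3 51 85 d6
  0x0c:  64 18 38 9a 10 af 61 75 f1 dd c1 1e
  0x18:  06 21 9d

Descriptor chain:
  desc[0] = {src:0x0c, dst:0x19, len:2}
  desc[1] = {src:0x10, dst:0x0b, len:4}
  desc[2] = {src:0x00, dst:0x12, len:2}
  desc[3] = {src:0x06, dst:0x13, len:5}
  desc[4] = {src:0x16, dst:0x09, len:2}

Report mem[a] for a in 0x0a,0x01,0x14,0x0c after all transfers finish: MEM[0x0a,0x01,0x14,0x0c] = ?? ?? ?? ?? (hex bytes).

#0 dst[0x19+2] := {0x64,0x18}
#1 dst[0x0b+4] := {0x10,0xaf,0x61,0x75}
#2 dst[0x12+2] := {0x7b,0x9d}
#3 dst[0x13+5] := {0x0e,0x6c,0xf3,0x51,0x85}
#4 dst[0x09+2] := {0x51,0x85}
query mem[0x0a]=0x85, mem[0x01]=0x9d, mem[0x14]=0x6c, mem[0x0c]=0xaf

MEM[0x0a,0x01,0x14,0x0c] = 85 9d 6c af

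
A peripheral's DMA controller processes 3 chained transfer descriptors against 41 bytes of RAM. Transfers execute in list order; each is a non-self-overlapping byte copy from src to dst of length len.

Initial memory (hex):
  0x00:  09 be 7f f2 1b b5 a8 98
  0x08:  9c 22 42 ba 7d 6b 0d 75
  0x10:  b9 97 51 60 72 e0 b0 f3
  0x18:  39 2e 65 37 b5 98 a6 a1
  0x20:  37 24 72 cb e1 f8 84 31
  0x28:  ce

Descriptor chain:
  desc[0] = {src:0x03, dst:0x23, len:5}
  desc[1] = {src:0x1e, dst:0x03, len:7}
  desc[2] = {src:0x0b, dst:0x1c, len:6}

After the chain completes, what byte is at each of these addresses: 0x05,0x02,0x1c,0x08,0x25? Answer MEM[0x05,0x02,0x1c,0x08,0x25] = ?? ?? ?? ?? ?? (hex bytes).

MEM[0x05,0x02,0x1c,0x08,0x25] = 37 7f ba f2 b5

[0] 0x03->0x23 len=5 : f2 1b b5 a8 98
[1] 0x1e->0x03 len=7 : a6 a1 37 24 72 f2 1b
[2] 0x0b->0x1c len=6 : ba 7d 6b 0d 75 b9
query mem[0x05]=0x37, mem[0x02]=0x7f, mem[0x1c]=0xba, mem[0x08]=0xf2, mem[0x25]=0xb5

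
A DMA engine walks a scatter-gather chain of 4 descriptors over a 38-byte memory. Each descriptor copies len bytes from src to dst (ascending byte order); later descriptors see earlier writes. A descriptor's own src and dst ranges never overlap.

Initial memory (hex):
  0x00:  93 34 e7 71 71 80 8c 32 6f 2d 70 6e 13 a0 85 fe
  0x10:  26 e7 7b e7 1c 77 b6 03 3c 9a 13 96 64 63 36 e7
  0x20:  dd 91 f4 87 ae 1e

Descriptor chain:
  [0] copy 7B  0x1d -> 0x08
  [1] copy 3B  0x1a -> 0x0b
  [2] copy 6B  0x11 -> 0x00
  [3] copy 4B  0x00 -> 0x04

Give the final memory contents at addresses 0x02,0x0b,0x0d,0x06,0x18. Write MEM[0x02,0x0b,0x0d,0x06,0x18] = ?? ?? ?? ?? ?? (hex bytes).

[0] 0x1d->0x08 len=7 : 63 36 e7 dd 91 f4 87
[1] 0x1a->0x0b len=3 : 13 96 64
[2] 0x11->0x00 len=6 : e7 7b e7 1c 77 b6
[3] 0x00->0x04 len=4 : e7 7b e7 1c
query mem[0x02]=0xe7, mem[0x0b]=0x13, mem[0x0d]=0x64, mem[0x06]=0xe7, mem[0x18]=0x3c

MEM[0x02,0x0b,0x0d,0x06,0x18] = e7 13 64 e7 3c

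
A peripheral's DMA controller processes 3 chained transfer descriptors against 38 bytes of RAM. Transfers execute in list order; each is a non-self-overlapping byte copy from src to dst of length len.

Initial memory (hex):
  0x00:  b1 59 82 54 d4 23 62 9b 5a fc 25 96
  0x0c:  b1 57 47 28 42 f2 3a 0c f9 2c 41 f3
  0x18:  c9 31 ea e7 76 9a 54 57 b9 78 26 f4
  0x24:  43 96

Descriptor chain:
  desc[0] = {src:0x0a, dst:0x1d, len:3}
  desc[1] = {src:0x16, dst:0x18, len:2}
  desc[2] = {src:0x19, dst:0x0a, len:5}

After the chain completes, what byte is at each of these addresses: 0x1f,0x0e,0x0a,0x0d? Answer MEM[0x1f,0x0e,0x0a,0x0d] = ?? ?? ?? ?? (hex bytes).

  after D0: wrote 3B at 0x1d = 2596b1
  after D1: wrote 2B at 0x18 = 41f3
  after D2: wrote 5B at 0x0a = f3eae77625
query mem[0x1f]=0xb1, mem[0x0e]=0x25, mem[0x0a]=0xf3, mem[0x0d]=0x76

MEM[0x1f,0x0e,0x0a,0x0d] = b1 25 f3 76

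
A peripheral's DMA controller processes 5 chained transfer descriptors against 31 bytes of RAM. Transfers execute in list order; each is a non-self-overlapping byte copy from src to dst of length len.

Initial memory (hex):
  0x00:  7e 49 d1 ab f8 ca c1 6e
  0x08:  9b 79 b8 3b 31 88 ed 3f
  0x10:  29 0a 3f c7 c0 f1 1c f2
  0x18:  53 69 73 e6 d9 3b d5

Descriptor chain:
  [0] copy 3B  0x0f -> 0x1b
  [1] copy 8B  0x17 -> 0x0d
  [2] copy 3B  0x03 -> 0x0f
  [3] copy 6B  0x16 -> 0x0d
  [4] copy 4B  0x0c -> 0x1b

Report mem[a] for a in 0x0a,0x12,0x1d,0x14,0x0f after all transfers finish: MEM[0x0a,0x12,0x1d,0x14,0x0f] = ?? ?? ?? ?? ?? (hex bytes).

MEM[0x0a,0x12,0x1d,0x14,0x0f] = b8 3f f2 d5 53

#0 dst[0x1b+3] := {0x3f,0x29,0x0a}
#1 dst[0x0d+8] := {0xf2,0x53,0x69,0x73,0x3f,0x29,0x0a,0xd5}
#2 dst[0x0f+3] := {0xab,0xf8,0xca}
#3 dst[0x0d+6] := {0x1c,0xf2,0x53,0x69,0x73,0x3f}
#4 dst[0x1b+4] := {0x31,0x1c,0xf2,0x53}
query mem[0x0a]=0xb8, mem[0x12]=0x3f, mem[0x1d]=0xf2, mem[0x14]=0xd5, mem[0x0f]=0x53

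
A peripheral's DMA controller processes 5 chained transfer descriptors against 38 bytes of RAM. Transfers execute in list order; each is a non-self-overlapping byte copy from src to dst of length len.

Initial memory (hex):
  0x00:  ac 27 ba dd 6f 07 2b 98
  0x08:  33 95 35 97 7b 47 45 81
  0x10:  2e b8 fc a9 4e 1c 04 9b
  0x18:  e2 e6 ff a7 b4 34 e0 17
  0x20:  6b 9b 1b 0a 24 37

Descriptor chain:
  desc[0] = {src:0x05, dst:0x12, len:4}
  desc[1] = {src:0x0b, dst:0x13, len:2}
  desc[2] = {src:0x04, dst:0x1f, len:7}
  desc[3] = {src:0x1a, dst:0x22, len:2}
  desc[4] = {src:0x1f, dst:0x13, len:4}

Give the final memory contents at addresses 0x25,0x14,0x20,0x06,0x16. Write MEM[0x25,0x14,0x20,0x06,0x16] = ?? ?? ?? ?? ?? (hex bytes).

[0] 0x05->0x12 len=4 : 07 2b 98 33
[1] 0x0b->0x13 len=2 : 97 7b
[2] 0x04->0x1f len=7 : 6f 07 2b 98 33 95 35
[3] 0x1a->0x22 len=2 : ff a7
[4] 0x1f->0x13 len=4 : 6f 07 2b ff
query mem[0x25]=0x35, mem[0x14]=0x07, mem[0x20]=0x07, mem[0x06]=0x2b, mem[0x16]=0xff

MEM[0x25,0x14,0x20,0x06,0x16] = 35 07 07 2b ff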